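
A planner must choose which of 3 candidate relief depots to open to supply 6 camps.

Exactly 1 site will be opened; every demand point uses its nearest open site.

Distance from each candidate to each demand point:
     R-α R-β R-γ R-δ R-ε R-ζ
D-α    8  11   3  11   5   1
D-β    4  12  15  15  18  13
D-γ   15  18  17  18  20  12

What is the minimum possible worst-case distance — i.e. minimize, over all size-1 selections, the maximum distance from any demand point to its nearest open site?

Open {D-α}.
  Farthest demand point is R-β at distance 11 (to D-α); all others are ≤ 11.
With {D-β} the worst case is 18.
With {D-γ} the worst case is 20.
No size-1 selection achieves below 11.

11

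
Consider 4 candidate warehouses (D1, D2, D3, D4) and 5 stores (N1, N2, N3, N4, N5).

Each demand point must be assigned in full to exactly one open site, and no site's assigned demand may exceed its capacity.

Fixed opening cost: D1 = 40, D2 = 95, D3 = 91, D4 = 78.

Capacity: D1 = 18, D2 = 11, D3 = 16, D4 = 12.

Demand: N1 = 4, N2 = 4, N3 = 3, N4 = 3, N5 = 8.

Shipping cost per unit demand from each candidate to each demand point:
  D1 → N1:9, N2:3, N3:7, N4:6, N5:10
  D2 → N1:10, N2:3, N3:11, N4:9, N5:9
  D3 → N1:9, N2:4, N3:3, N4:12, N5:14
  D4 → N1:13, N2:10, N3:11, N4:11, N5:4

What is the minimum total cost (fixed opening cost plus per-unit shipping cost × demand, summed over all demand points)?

237

Open {D1, D4}; cheapest assignment that respects the capacities:
  D1 (cap 18, load 14): N1, N2, N3, N4 — cost 4×9 + 4×3 + 3×7 + 3×6 = 87
  D4 (cap 12, load 8): N5 — cost 8×4 = 32
  Shipping 119, fixed 118 → total 237.
  Any other capacity-feasible assignment to {D1, D4} ships for at least 119.
Compare {D1, D3}: its best feasible assignment gives total 286.
Compare {D1, D2}: its best feasible assignment gives total 294.
Every other set of open sites that can feasibly serve all demand totals ≥ 286 even under its best assignment. Minimum: 237.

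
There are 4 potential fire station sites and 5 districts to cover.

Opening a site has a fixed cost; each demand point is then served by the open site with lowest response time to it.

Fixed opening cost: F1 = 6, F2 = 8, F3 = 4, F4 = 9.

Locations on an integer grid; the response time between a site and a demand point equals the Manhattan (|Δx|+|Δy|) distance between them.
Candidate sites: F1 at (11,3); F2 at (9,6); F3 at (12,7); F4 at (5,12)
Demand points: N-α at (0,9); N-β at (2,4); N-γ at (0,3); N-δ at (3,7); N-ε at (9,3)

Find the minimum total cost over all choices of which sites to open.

51

Open {F2}: assign each demand point to its cheapest open site.
  N-α→F2 12, N-β→F2 9, N-γ→F2 12, N-δ→F2 7, N-ε→F2 3
  response time 43, fixed 8 → total 51.
Compare {F1, F4}: response time 38 + fixed 15 = 53.
Compare {F1, F2}: response time 41 + fixed 14 = 55.
Compare {F2, F3}: response time 43 + fixed 12 = 55.
All other subsets cost ≥ 53. Minimum total cost: 51.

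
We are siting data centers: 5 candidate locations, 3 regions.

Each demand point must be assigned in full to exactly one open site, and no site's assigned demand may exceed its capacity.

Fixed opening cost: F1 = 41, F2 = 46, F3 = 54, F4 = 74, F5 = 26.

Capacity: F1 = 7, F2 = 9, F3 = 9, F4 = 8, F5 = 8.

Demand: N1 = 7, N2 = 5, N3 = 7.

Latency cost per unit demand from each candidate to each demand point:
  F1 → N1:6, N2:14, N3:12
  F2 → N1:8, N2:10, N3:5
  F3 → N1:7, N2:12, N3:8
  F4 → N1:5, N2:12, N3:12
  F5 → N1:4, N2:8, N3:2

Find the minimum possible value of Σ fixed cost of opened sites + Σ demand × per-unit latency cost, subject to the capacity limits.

219

Open {F1, F2, F5}; cheapest assignment that respects the capacities:
  F1 (cap 7, load 7): N1 — cost 7×6 = 42
  F2 (cap 9, load 5): N2 — cost 5×10 = 50
  F5 (cap 8, load 7): N3 — cost 7×2 = 14
  Shipping 106, fixed 113 → total 219.
  Any other capacity-feasible assignment to {F1, F2, F5} ships for at least 106.
Compare {F1, F3, F5}: its best feasible assignment gives total 237.
Compare {F2, F3, F5}: its best feasible assignment gives total 239.
Every other set of open sites that can feasibly serve all demand totals ≥ 237 even under its best assignment. Minimum: 219.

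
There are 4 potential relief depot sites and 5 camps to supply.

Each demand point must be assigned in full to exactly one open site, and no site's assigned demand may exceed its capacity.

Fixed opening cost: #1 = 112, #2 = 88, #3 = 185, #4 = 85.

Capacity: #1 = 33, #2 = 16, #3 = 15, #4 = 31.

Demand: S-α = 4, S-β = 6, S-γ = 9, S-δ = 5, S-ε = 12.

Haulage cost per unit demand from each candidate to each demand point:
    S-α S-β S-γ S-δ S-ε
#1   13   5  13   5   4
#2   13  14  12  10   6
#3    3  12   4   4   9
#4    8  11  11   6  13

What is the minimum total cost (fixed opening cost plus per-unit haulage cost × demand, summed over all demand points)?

Open {#1, #4}; cheapest assignment that respects the capacities:
  #1 (cap 33, load 23): S-β, S-δ, S-ε — cost 6×5 + 5×5 + 12×4 = 103
  #4 (cap 31, load 13): S-α, S-γ — cost 4×8 + 9×11 = 131
  Shipping 234, fixed 197 → total 431.
  Any other capacity-feasible assignment to {#1, #4} ships for at least 234.
Compare {#1, #3}: its best feasible assignment gives total 448.
Compare {#1, #2}: its best feasible assignment gives total 463.
Every other set of open sites that can feasibly serve all demand totals ≥ 448 even under its best assignment. Minimum: 431.

431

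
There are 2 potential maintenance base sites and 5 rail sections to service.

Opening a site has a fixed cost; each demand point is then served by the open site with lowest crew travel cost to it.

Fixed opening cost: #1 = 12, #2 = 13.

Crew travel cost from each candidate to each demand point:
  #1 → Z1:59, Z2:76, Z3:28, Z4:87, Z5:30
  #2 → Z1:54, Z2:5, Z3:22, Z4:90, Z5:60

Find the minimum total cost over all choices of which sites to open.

Open {#1, #2}: assign each demand point to its cheapest open site.
  Z1→#2 54, Z2→#2 5, Z3→#2 22, Z4→#1 87, Z5→#1 30
  crew travel cost 198, fixed 25 → total 223.
Compare {#2}: crew travel cost 231 + fixed 13 = 244.
Compare {#1}: crew travel cost 280 + fixed 12 = 292.

223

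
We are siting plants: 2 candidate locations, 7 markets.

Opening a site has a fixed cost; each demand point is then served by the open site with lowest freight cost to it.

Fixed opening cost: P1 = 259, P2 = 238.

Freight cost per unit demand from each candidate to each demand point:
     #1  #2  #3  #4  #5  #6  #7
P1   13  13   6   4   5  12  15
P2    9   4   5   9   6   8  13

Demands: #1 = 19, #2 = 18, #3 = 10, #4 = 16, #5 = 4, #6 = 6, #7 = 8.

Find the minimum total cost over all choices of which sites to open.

Open {P2}: assign each demand point to its cheapest open site.
  #1→P2 19×9=171, #2→P2 18×4=72, #3→P2 10×5=50, #4→P2 16×9=144, #5→P2 4×6=24, #6→P2 6×8=48, #7→P2 8×13=104
  freight cost 613, fixed 238 → total 851.
Compare {P1, P2}: freight cost 529 + fixed 497 = 1026.
Compare {P1}: freight cost 817 + fixed 259 = 1076.

851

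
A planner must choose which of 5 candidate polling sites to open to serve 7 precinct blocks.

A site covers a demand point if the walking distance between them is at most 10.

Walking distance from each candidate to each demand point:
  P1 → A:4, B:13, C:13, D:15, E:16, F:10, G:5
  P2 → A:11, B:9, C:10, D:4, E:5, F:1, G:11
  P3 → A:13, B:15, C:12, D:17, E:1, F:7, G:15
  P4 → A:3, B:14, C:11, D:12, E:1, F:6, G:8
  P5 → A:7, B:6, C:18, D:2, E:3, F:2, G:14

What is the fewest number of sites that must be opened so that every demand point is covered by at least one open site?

Coverage sets (demand points within 10 of each site):
  P1: {A, F, G}
  P2: {B, C, D, E, F}
  P3: {E, F}
  P4: {A, E, F, G}
  P5: {A, B, D, E, F}
No single site covers all 7 demand points.
But {P1, P2} covers everything, so the minimum is 2.

2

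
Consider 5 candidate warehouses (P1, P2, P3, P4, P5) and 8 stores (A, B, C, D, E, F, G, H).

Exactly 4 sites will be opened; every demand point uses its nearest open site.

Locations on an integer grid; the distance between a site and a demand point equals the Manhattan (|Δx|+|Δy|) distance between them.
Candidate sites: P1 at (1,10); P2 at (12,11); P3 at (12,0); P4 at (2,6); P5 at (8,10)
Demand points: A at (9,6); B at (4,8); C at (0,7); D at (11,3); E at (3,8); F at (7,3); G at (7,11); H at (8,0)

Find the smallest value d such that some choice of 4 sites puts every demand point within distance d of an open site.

Open {P1, P2, P3, P4}.
  Farthest demand point is F at distance 8 (to P3); all others are ≤ 8.
With {P1, P2, P3, P5} the worst case is 8.
With {P1, P3, P4, P5} the worst case is 8.
No size-4 selection achieves below 8.

8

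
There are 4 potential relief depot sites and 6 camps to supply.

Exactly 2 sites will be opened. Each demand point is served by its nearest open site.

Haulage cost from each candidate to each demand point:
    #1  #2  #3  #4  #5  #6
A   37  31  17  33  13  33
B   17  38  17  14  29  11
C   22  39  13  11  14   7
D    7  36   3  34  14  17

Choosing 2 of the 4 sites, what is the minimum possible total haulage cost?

Open {C, D}.
  #1→D 7, #2→D 36, #3→D 3, #4→C 11, #5→C 14, #6→C 7  ⇒ total 78.
Compare {B, D}: total 85.
Compare {A, C}: total 97.
No size-2 selection does better; minimum is 78.

78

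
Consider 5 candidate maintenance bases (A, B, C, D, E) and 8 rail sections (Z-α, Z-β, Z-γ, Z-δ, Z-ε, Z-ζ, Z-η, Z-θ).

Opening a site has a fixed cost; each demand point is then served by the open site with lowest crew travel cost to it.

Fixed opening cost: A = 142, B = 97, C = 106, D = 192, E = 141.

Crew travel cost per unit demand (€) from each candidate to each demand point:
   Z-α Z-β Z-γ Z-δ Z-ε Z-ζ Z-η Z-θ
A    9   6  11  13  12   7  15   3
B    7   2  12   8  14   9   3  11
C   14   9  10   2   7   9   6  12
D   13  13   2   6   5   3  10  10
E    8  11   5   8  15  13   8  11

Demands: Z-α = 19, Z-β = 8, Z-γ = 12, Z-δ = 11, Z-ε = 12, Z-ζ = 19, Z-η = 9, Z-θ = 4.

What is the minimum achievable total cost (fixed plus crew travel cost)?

Open {B, D}: assign each demand point to its cheapest open site.
  Z-α→B 19×7=133, Z-β→B 8×2=16, Z-γ→D 12×2=24, Z-δ→D 11×6=66, Z-ε→D 12×5=60, Z-ζ→D 19×3=57, Z-η→B 9×3=27, Z-θ→D 4×10=40
  crew travel cost 423, fixed 289 → total 712.
Compare {B, C, D}: crew travel cost 379 + fixed 395 = 774.
Compare {B, C}: crew travel cost 617 + fixed 203 = 820.
Compare {A, B, D}: crew travel cost 395 + fixed 431 = 826.
All other subsets cost ≥ 774. Minimum total cost: 712.

712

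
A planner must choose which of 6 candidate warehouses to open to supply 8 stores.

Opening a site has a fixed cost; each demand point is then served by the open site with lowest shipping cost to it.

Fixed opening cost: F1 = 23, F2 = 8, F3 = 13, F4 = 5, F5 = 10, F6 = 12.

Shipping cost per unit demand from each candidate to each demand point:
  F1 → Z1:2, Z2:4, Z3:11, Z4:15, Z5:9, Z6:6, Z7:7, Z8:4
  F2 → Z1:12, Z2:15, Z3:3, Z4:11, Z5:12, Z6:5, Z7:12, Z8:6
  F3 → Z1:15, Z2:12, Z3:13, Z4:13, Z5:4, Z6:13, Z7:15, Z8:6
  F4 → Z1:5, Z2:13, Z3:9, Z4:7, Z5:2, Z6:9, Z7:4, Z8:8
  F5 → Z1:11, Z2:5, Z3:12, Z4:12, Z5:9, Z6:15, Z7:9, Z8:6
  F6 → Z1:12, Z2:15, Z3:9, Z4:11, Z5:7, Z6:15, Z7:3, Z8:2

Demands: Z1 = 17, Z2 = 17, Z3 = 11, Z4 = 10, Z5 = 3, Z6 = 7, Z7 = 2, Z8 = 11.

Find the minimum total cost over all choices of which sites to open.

Open {F1, F2, F4, F6}: assign each demand point to its cheapest open site.
  Z1→F1 17×2=34, Z2→F1 17×4=68, Z3→F2 11×3=33, Z4→F4 10×7=70, Z5→F4 3×2=6, Z6→F2 7×5=35, Z7→F6 2×3=6, Z8→F6 11×2=22
  shipping cost 274, fixed 48 → total 322.
Compare {F1, F2, F4, F5, F6}: shipping cost 274 + fixed 58 = 332.
Compare {F1, F2, F4}: shipping cost 298 + fixed 36 = 334.
Compare {F1, F2, F3, F4, F6}: shipping cost 274 + fixed 61 = 335.
All other subsets cost ≥ 332. Minimum total cost: 322.

322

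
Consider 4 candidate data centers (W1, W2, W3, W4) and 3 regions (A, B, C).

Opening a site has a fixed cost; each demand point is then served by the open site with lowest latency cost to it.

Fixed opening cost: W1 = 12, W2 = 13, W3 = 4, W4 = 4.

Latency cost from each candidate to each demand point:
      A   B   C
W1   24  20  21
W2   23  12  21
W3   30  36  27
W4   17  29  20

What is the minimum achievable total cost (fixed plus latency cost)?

Open {W2, W4}: assign each demand point to its cheapest open site.
  A→W4 17, B→W2 12, C→W4 20
  latency cost 49, fixed 17 → total 66.
Compare {W2}: latency cost 56 + fixed 13 = 69.
Compare {W4}: latency cost 66 + fixed 4 = 70.
Compare {W2, W3, W4}: latency cost 49 + fixed 21 = 70.
All other subsets cost ≥ 69. Minimum total cost: 66.

66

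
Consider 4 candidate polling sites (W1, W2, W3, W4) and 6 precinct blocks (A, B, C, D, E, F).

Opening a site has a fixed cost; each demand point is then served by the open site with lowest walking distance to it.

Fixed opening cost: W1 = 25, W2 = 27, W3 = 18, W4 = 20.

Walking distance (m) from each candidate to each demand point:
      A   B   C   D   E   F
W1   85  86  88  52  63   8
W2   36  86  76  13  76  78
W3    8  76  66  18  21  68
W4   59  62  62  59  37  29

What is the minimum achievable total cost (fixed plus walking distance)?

Open {W3, W4}: assign each demand point to its cheapest open site.
  A→W3 8, B→W4 62, C→W4 62, D→W3 18, E→W3 21, F→W4 29
  walking distance 200, fixed 38 → total 238.
Compare {W1, W3}: walking distance 197 + fixed 43 = 240.
Compare {W1, W3, W4}: walking distance 179 + fixed 63 = 242.
Compare {W2, W3, W4}: walking distance 195 + fixed 65 = 260.
All other subsets cost ≥ 240. Minimum total cost: 238.

238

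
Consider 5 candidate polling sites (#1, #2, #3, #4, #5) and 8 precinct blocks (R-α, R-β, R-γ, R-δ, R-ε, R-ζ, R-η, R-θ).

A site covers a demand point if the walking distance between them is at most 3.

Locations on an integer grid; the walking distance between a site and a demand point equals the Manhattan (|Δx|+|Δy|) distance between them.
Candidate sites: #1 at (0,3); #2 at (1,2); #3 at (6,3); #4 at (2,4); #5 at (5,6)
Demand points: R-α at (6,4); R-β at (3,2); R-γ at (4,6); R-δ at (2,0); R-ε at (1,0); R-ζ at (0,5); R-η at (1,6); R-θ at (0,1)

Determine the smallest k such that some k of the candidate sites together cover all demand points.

3

Coverage sets (demand points within 3 of each site):
  #1: {R-ζ, R-θ}
  #2: {R-β, R-δ, R-ε, R-θ}
  #3: {R-α}
  #4: {R-β, R-ζ, R-η}
  #5: {R-α, R-γ}
No 2 sites suffice: every size-2 union leaves at least one demand point uncovered.
But {#2, #4, #5} covers everything, so the minimum is 3.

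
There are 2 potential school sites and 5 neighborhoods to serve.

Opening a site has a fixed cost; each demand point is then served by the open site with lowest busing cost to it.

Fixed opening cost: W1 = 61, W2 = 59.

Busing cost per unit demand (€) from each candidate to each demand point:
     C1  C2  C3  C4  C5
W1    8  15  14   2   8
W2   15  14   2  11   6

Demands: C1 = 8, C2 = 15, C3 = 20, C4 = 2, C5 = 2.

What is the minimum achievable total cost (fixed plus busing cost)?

Open {W1, W2}: assign each demand point to its cheapest open site.
  C1→W1 8×8=64, C2→W2 15×14=210, C3→W2 20×2=40, C4→W1 2×2=4, C5→W2 2×6=12
  busing cost 330, fixed 120 → total 450.
Compare {W2}: busing cost 404 + fixed 59 = 463.
Compare {W1}: busing cost 589 + fixed 61 = 650.

450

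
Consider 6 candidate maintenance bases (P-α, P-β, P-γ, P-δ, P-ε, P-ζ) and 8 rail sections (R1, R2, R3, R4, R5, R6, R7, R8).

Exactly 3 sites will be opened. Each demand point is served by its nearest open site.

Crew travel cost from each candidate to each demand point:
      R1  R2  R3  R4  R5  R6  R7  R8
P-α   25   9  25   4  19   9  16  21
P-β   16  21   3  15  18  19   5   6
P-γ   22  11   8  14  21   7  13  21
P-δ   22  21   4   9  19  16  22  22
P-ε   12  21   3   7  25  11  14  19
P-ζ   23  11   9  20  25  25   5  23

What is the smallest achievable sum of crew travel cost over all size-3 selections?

66

Open {P-α, P-β, P-ε}.
  R1→P-ε 12, R2→P-α 9, R3→P-β 3, R4→P-α 4, R5→P-β 18, R6→P-α 9, R7→P-β 5, R8→P-β 6  ⇒ total 66.
Compare {P-α, P-β, P-γ}: total 68.
Compare {P-β, P-γ, P-ε}: total 69.
No size-3 selection does better; minimum is 66.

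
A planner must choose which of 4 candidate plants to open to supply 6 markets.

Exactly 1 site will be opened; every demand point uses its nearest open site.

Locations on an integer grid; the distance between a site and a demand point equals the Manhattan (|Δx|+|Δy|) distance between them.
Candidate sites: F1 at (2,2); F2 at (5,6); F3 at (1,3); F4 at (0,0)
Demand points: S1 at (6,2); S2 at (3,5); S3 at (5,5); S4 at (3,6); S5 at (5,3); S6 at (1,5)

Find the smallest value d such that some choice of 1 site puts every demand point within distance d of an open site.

Open {F2}.
  Farthest demand point is S1 at distance 5 (to F2); all others are ≤ 5.
With {F1} the worst case is 6.
With {F3} the worst case is 6.
No size-1 selection achieves below 5.

5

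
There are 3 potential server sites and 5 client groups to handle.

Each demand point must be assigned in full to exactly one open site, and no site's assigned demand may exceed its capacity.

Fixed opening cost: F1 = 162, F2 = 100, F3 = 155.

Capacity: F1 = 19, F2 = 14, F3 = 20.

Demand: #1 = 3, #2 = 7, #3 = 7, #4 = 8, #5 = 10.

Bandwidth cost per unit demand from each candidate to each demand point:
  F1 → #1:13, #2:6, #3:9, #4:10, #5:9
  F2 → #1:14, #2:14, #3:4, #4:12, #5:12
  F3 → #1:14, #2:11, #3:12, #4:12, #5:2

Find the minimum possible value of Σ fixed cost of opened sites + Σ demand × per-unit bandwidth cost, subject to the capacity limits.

577

Open {F1, F3}; cheapest assignment that respects the capacities:
  F1 (cap 19, load 17): #1, #2, #3 — cost 3×13 + 7×6 + 7×9 = 144
  F3 (cap 20, load 18): #4, #5 — cost 8×12 + 10×2 = 116
  Shipping 260, fixed 317 → total 577.
  Any other capacity-feasible assignment to {F1, F3} ships for at least 260.
Compare {F1, F2, F3}: its best feasible assignment gives total 626.
Every other set of open sites that can feasibly serve all demand totals ≥ 626 even under its best assignment. Minimum: 577.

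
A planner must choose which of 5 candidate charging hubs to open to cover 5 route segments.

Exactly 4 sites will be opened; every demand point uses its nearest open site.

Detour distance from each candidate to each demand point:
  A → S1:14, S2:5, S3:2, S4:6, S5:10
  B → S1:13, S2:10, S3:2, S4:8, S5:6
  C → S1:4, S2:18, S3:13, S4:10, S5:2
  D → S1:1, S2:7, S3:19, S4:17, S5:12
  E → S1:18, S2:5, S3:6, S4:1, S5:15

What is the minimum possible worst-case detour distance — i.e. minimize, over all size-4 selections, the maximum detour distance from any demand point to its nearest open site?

5

Open {A, B, C, E}.
  Farthest demand point is S2 at detour distance 5 (to A); all others are ≤ 5.
With {A, C, D, E} the worst case is 5.
With {B, C, D, E} the worst case is 5.
No size-4 selection achieves below 5.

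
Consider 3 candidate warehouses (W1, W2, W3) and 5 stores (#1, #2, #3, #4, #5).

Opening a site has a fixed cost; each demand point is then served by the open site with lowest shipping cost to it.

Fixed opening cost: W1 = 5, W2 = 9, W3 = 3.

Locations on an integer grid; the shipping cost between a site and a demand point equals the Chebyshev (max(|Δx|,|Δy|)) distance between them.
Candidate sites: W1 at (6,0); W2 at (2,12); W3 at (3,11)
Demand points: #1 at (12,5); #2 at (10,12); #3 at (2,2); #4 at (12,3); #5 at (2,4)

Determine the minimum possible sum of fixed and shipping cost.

Open {W1, W3}: assign each demand point to its cheapest open site.
  #1→W1 6, #2→W3 7, #3→W1 4, #4→W1 6, #5→W1 4
  shipping cost 27, fixed 8 → total 35.
Compare {W1}: shipping cost 32 + fixed 5 = 37.
Compare {W1, W2}: shipping cost 28 + fixed 14 = 42.
Compare {W3}: shipping cost 41 + fixed 3 = 44.
All other subsets cost ≥ 37. Minimum total cost: 35.

35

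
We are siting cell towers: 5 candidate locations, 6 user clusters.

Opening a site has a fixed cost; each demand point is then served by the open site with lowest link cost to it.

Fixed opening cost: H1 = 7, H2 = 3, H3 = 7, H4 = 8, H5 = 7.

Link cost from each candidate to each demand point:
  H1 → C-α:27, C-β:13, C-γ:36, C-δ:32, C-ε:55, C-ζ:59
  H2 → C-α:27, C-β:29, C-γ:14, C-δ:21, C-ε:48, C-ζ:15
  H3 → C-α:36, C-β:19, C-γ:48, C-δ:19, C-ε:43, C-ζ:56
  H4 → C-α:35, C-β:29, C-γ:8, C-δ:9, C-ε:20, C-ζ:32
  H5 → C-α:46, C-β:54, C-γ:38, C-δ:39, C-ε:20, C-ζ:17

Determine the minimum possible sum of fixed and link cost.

Open {H1, H2, H4}: assign each demand point to its cheapest open site.
  C-α→H1 27, C-β→H1 13, C-γ→H4 8, C-δ→H4 9, C-ε→H4 20, C-ζ→H2 15
  link cost 92, fixed 18 → total 110.
Compare {H1, H4, H5}: link cost 94 + fixed 22 = 116.
Compare {H2, H3, H4}: link cost 98 + fixed 18 = 116.
Compare {H1, H2, H3, H4}: link cost 92 + fixed 25 = 117.
All other subsets cost ≥ 116. Minimum total cost: 110.

110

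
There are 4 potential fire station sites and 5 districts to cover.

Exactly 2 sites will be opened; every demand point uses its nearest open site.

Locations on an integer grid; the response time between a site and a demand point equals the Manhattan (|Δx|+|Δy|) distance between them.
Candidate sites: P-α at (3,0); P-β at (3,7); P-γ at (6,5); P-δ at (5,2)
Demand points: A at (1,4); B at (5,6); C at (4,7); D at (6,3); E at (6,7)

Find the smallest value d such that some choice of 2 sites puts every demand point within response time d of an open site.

Open {P-β, P-γ}.
  Farthest demand point is A at response time 5 (to P-β); all others are ≤ 5.
With {P-β, P-δ} the worst case is 5.
With {P-α, P-β} the worst case is 6.
No size-2 selection achieves below 5.

5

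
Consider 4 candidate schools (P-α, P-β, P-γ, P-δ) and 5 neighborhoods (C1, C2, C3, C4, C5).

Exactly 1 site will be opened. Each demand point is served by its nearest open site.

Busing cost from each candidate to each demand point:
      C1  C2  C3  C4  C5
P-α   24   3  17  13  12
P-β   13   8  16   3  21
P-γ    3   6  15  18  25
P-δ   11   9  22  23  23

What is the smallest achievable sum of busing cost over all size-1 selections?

Open {P-β}.
  C1→P-β 13, C2→P-β 8, C3→P-β 16, C4→P-β 3, C5→P-β 21  ⇒ total 61.
Compare {P-γ}: total 67.
Compare {P-α}: total 69.
No size-1 selection does better; minimum is 61.

61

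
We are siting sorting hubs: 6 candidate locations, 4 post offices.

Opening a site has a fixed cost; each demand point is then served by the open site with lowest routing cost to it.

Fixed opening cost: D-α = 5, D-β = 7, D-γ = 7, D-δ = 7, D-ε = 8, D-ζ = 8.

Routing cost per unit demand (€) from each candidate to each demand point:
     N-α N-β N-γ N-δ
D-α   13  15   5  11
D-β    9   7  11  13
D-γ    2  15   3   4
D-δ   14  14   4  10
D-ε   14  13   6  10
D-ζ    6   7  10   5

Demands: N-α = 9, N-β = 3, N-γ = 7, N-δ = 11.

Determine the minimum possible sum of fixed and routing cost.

Open {D-β, D-γ}: assign each demand point to its cheapest open site.
  N-α→D-γ 9×2=18, N-β→D-β 3×7=21, N-γ→D-γ 7×3=21, N-δ→D-γ 11×4=44
  routing cost 104, fixed 14 → total 118.
Compare {D-γ, D-ζ}: routing cost 104 + fixed 15 = 119.
Compare {D-α, D-β, D-γ}: routing cost 104 + fixed 19 = 123.
Compare {D-α, D-γ, D-ζ}: routing cost 104 + fixed 20 = 124.
All other subsets cost ≥ 119. Minimum total cost: 118.

118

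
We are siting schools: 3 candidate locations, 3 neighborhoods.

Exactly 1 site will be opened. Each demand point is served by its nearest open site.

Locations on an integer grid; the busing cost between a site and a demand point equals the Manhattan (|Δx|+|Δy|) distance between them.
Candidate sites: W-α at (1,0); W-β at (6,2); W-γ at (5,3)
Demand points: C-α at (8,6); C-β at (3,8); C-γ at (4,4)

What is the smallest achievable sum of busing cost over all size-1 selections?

15

Open {W-γ}.
  C-α→W-γ 6, C-β→W-γ 7, C-γ→W-γ 2  ⇒ total 15.
Compare {W-β}: total 19.
Compare {W-α}: total 30.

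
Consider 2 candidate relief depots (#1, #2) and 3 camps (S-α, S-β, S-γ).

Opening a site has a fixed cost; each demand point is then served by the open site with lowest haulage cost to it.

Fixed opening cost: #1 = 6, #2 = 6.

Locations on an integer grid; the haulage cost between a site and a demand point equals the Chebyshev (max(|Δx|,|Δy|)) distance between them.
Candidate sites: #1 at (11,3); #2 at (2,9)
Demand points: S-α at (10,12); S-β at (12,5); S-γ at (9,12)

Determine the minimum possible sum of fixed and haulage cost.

26

Open {#1}: assign each demand point to its cheapest open site.
  S-α→#1 9, S-β→#1 2, S-γ→#1 9
  haulage cost 20, fixed 6 → total 26.
Compare {#1, #2}: haulage cost 17 + fixed 12 = 29.
Compare {#2}: haulage cost 25 + fixed 6 = 31.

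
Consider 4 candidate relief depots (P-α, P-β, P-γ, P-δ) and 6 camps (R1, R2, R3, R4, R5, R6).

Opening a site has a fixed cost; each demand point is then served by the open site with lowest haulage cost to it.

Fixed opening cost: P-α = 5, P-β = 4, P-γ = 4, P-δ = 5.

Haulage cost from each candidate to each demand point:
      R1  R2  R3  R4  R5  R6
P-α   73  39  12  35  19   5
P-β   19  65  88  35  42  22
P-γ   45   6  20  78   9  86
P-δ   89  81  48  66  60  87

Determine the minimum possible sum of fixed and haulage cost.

Open {P-α, P-β, P-γ}: assign each demand point to its cheapest open site.
  R1→P-β 19, R2→P-γ 6, R3→P-α 12, R4→P-α 35, R5→P-γ 9, R6→P-α 5
  haulage cost 86, fixed 13 → total 99.
Compare {P-α, P-β, P-γ, P-δ}: haulage cost 86 + fixed 18 = 104.
Compare {P-β, P-γ}: haulage cost 111 + fixed 8 = 119.
Compare {P-α, P-γ}: haulage cost 112 + fixed 9 = 121.
All other subsets cost ≥ 104. Minimum total cost: 99.

99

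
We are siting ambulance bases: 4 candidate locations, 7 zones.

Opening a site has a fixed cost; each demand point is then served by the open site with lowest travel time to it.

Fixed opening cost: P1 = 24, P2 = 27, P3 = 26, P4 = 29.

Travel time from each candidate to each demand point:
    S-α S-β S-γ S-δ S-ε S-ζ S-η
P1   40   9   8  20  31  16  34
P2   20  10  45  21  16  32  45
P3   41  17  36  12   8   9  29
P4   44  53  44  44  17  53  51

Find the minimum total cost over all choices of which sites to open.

165

Open {P1, P3}: assign each demand point to its cheapest open site.
  S-α→P1 40, S-β→P1 9, S-γ→P1 8, S-δ→P3 12, S-ε→P3 8, S-ζ→P3 9, S-η→P3 29
  travel time 115, fixed 50 → total 165.
Compare {P1, P2, P3}: travel time 95 + fixed 77 = 172.
Compare {P1, P2}: travel time 123 + fixed 51 = 174.
Compare {P2, P3}: travel time 124 + fixed 53 = 177.
All other subsets cost ≥ 172. Minimum total cost: 165.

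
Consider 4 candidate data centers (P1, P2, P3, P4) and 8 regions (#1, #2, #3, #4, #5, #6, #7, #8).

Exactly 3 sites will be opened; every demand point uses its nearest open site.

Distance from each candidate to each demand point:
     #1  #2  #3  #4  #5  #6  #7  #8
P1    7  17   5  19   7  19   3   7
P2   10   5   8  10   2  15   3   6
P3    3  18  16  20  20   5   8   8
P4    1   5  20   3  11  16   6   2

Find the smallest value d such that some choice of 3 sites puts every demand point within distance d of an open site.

Open {P1, P3, P4}.
  Farthest demand point is #5 at distance 7 (to P1); all others are ≤ 7.
With {P2, P3, P4} the worst case is 8.
With {P1, P2, P3} the worst case is 10.
No size-3 selection achieves below 7.

7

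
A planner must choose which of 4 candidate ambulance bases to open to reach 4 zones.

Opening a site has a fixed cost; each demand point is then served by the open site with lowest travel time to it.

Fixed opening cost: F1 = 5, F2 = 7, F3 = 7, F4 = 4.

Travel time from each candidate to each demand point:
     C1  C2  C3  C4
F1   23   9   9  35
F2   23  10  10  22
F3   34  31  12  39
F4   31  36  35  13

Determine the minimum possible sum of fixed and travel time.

Open {F1, F4}: assign each demand point to its cheapest open site.
  C1→F1 23, C2→F1 9, C3→F1 9, C4→F4 13
  travel time 54, fixed 9 → total 63.
Compare {F2, F4}: travel time 56 + fixed 11 = 67.
Compare {F1, F2, F4}: travel time 54 + fixed 16 = 70.
Compare {F1, F3, F4}: travel time 54 + fixed 16 = 70.
All other subsets cost ≥ 67. Minimum total cost: 63.

63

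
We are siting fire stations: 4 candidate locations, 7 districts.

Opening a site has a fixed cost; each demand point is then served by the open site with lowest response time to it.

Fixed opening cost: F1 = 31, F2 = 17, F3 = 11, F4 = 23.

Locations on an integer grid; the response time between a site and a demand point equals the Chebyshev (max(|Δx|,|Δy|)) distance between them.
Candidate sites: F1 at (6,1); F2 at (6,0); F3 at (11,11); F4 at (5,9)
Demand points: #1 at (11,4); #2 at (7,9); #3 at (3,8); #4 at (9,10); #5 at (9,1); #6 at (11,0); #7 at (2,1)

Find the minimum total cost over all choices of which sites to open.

Open {F2, F3}: assign each demand point to its cheapest open site.
  #1→F2 5, #2→F3 4, #3→F2 8, #4→F3 2, #5→F2 3, #6→F2 5, #7→F2 4
  response time 31, fixed 28 → total 59.
Compare {F2}: response time 44 + fixed 17 = 61.
Compare {F4}: response time 39 + fixed 23 = 62.
Compare {F3}: response time 52 + fixed 11 = 63.
All other subsets cost ≥ 61. Minimum total cost: 59.

59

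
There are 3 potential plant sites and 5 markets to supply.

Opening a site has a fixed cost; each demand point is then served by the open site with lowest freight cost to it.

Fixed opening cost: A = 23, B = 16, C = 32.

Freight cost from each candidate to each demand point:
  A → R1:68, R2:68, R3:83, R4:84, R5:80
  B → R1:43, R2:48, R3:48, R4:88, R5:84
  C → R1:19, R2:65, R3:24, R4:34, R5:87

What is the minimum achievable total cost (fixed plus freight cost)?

257

Open {B, C}: assign each demand point to its cheapest open site.
  R1→C 19, R2→B 48, R3→C 24, R4→C 34, R5→B 84
  freight cost 209, fixed 48 → total 257.
Compare {C}: freight cost 229 + fixed 32 = 261.
Compare {A, B, C}: freight cost 205 + fixed 71 = 276.
Compare {A, C}: freight cost 222 + fixed 55 = 277.
All other subsets cost ≥ 261. Minimum total cost: 257.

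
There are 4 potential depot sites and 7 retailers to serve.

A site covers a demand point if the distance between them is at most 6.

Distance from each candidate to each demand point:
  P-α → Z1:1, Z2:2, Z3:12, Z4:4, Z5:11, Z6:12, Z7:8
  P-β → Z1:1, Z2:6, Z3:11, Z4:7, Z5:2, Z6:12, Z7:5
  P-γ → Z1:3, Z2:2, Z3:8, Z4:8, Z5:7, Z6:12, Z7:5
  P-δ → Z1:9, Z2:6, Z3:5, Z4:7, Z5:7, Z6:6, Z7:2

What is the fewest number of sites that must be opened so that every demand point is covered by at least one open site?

3

Coverage sets (demand points within 6 of each site):
  P-α: {Z1, Z2, Z4}
  P-β: {Z1, Z2, Z5, Z7}
  P-γ: {Z1, Z2, Z7}
  P-δ: {Z2, Z3, Z6, Z7}
No 2 sites suffice: every size-2 union leaves at least one demand point uncovered.
But {P-α, P-β, P-δ} covers everything, so the minimum is 3.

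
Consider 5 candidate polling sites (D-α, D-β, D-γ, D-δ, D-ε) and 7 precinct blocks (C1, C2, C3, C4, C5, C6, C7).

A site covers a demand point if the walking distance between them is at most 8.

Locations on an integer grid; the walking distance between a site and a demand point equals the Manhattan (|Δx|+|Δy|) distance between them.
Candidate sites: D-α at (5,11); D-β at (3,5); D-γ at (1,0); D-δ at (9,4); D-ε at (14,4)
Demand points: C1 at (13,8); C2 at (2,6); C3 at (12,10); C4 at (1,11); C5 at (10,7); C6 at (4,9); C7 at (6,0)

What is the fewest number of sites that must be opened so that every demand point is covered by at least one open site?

Coverage sets (demand points within 8 of each site):
  D-α: {C2, C3, C4, C6}
  D-β: {C2, C4, C6, C7}
  D-γ: {C2, C7}
  D-δ: {C1, C5, C7}
  D-ε: {C1, C3, C5}
No single site covers all 7 demand points.
But {D-α, D-δ} covers everything, so the minimum is 2.

2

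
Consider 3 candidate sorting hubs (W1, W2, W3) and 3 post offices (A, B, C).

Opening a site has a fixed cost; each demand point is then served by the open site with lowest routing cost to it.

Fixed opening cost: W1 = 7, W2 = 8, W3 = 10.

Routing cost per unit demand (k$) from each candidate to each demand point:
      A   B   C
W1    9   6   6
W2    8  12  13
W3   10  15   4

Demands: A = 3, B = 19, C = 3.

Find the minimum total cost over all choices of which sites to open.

166

Open {W1}: assign each demand point to its cheapest open site.
  A→W1 3×9=27, B→W1 19×6=114, C→W1 3×6=18
  routing cost 159, fixed 7 → total 166.
Compare {W1, W3}: routing cost 153 + fixed 17 = 170.
Compare {W1, W2}: routing cost 156 + fixed 15 = 171.
Compare {W1, W2, W3}: routing cost 150 + fixed 25 = 175.
All other subsets cost ≥ 170. Minimum total cost: 166.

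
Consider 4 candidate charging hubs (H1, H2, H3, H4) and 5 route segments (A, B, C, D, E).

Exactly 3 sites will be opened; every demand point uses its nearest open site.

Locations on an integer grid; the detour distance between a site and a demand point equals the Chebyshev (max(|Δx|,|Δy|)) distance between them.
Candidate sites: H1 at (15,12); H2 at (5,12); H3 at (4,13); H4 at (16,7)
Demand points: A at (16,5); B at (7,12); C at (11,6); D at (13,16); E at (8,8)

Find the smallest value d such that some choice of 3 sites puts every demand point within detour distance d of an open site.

Open {H1, H2, H4}.
  Farthest demand point is C at detour distance 5 (to H4); all others are ≤ 5.
With {H1, H3, H4} the worst case is 5.
With {H1, H2, H3} the worst case is 7.
No size-3 selection achieves below 5.

5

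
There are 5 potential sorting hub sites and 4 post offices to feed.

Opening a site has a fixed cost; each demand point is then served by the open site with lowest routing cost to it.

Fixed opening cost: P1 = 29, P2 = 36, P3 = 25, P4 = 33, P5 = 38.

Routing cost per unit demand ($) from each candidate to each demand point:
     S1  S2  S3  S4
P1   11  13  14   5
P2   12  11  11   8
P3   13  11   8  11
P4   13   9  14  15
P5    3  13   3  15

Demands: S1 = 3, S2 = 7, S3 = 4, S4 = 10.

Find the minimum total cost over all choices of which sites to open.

229

Open {P1, P5}: assign each demand point to its cheapest open site.
  S1→P5 3×3=9, S2→P1 7×13=91, S3→P5 4×3=12, S4→P1 10×5=50
  routing cost 162, fixed 67 → total 229.
Compare {P1, P4, P5}: routing cost 134 + fixed 100 = 234.
Compare {P1, P3, P5}: routing cost 148 + fixed 92 = 240.
Compare {P1, P3}: routing cost 192 + fixed 54 = 246.
All other subsets cost ≥ 234. Minimum total cost: 229.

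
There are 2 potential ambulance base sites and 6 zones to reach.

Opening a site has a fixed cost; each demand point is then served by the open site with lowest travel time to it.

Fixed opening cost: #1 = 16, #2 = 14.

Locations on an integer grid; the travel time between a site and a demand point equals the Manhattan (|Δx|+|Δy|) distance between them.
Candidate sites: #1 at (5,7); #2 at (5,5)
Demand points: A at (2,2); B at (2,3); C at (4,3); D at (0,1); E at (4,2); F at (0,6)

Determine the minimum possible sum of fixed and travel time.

47

Open {#2}: assign each demand point to its cheapest open site.
  A→#2 6, B→#2 5, C→#2 3, D→#2 9, E→#2 4, F→#2 6
  travel time 33, fixed 14 → total 47.
Compare {#1}: travel time 43 + fixed 16 = 59.
Compare {#1, #2}: travel time 33 + fixed 30 = 63.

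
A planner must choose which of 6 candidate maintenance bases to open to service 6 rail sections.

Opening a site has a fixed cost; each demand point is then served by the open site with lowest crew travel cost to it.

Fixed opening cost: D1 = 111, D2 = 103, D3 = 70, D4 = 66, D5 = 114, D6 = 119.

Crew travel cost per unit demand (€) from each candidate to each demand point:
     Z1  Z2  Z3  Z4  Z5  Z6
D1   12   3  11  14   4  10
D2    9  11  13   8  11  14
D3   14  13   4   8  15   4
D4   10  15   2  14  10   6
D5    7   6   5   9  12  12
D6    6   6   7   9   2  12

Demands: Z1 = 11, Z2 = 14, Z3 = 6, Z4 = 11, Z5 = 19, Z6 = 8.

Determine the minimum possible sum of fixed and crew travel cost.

Open {D3, D6}: assign each demand point to its cheapest open site.
  Z1→D6 11×6=66, Z2→D6 14×6=84, Z3→D3 6×4=24, Z4→D3 11×8=88, Z5→D6 19×2=38, Z6→D3 8×4=32
  crew travel cost 332, fixed 189 → total 521.
Compare {D4, D6}: crew travel cost 347 + fixed 185 = 532.
Compare {D6}: crew travel cost 425 + fixed 119 = 544.
Compare {D1, D3}: crew travel cost 394 + fixed 181 = 575.
All other subsets cost ≥ 532. Minimum total cost: 521.

521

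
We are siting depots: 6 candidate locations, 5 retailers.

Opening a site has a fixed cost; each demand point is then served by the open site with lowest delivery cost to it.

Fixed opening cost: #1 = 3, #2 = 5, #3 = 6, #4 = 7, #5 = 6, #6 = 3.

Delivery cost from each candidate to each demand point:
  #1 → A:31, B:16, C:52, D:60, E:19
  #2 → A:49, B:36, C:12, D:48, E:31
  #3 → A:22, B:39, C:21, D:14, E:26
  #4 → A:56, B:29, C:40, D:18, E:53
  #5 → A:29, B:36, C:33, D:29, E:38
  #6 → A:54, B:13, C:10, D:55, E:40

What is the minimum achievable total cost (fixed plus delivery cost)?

Open {#1, #3, #6}: assign each demand point to its cheapest open site.
  A→#3 22, B→#6 13, C→#6 10, D→#3 14, E→#1 19
  delivery cost 78, fixed 12 → total 90.
Compare {#3, #6}: delivery cost 85 + fixed 9 = 94.
Compare {#1, #2, #3, #6}: delivery cost 78 + fixed 17 = 95.
Compare {#1, #3, #5, #6}: delivery cost 78 + fixed 18 = 96.
All other subsets cost ≥ 94. Minimum total cost: 90.

90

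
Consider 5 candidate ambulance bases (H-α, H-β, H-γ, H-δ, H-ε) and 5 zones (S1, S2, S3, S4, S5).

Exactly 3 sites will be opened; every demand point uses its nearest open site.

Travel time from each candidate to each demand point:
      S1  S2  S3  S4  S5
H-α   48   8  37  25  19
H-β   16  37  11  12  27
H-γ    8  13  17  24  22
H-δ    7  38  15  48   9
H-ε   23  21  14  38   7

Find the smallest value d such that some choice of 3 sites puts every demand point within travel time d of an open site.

12

Open {H-α, H-β, H-δ}.
  Farthest demand point is S4 at travel time 12 (to H-β); all others are ≤ 12.
With {H-β, H-γ, H-δ} the worst case is 13.
With {H-β, H-γ, H-ε} the worst case is 13.
No size-3 selection achieves below 12.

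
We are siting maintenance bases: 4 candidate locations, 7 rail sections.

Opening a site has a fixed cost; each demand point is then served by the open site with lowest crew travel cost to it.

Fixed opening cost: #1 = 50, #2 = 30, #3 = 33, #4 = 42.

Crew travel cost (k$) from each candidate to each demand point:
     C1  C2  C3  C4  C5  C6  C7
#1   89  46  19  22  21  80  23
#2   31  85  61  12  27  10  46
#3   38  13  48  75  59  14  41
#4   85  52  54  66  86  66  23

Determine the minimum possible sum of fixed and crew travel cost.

233

Open {#1, #3}: assign each demand point to its cheapest open site.
  C1→#3 38, C2→#3 13, C3→#1 19, C4→#1 22, C5→#1 21, C6→#3 14, C7→#1 23
  crew travel cost 150, fixed 83 → total 233.
Compare {#1, #2}: crew travel cost 162 + fixed 80 = 242.
Compare {#1, #2, #3}: crew travel cost 129 + fixed 113 = 242.
Compare {#2, #3}: crew travel cost 182 + fixed 63 = 245.
All other subsets cost ≥ 242. Minimum total cost: 233.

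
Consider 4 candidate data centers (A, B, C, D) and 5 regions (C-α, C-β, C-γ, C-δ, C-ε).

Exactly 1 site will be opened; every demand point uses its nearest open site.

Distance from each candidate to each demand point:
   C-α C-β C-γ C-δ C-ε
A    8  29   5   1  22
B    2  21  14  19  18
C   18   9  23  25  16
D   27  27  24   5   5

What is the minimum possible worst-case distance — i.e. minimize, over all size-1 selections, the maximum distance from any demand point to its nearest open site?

21

Open {B}.
  Farthest demand point is C-β at distance 21 (to B); all others are ≤ 21.
With {C} the worst case is 25.
With {D} the worst case is 27.
No size-1 selection achieves below 21.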